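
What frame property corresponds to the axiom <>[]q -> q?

Symmetry

Equivalently (dual form): q → □◇q.
Suppose q→□◇q is valid. Take Rxy and set V(q)={x}. Then q at x, so □◇q at x, so ◇q at y, so some z with Ryz has q; z=x, i.e. Ryx.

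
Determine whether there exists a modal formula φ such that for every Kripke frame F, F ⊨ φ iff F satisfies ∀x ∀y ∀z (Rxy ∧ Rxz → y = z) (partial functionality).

Yes — defined by ◇q → □q

Yes: it is partial functionality, defined by the CD schema ◇q → □q.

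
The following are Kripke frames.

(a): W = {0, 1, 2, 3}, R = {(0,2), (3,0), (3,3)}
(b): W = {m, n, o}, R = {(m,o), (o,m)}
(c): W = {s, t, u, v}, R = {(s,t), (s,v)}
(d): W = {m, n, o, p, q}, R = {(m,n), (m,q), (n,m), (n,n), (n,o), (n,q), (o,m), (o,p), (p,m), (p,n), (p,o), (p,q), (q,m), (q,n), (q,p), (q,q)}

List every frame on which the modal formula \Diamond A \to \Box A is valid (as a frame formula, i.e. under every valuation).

(b)

Frame correspondent (Sahlqvist): \forall x \forall y \forall z (Rxy \wedge Rxz \to y = z) — i.e. partial functionality.
(a): fails — 3 sees both 0 and 3.
(b): satisfies the condition.
(c): fails — s sees both t and v.
(d): fails — m sees both n and q.
Valid on: (b).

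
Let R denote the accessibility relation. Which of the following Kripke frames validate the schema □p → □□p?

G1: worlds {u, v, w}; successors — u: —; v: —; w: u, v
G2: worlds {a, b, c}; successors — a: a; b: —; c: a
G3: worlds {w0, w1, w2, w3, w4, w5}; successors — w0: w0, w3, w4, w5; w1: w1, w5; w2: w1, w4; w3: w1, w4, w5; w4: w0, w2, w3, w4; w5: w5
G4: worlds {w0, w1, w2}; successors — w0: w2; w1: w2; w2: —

G1, G2, G4

The schema corresponds to transitivity: ∀x ∀y ∀z (Rxy ∧ Ryz → Rxz).
G1: ✓.
G2: ✓.
G3: fails — Rw0w4 and Rw4w2 but not Rw0w2.
G4: ✓.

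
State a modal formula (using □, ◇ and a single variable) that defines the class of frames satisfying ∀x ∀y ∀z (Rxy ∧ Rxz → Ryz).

◇s → □◇s

A defining formula is ◇s → □◇s (the 5 axiom).
Suppose ◇s→□◇s is valid. Take Rxy, Rxz and set V(s)={y}. Then ◇s at x, so □◇s at x, so ◇s at z, so some w with Rzw has s; w=y, i.e. Rzy. By symmetry of the argument, Ryz.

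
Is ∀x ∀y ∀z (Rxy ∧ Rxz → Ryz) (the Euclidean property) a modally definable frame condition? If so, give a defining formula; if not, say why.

Yes: it is the Euclidean property, defined by the 5 schema ◇p → □◇p.

Yes, by ◇p → □◇p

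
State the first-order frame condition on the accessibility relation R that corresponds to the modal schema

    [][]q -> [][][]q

forall x forall z (x R^3 z -> exists w (x R^2 w & z = w))

This is a Sahlqvist (Geach-type) schema ◇^0□^2q → □^3◇^0q.
Minimal-valuation argument: fix x; take any y with xR^0y and any z with xR^3z. Set V(q) to the set of worlds R-reachable from y in exactly 2 steps. Then □^2q holds at y, so the antecedent holds at x; validity forces ◇^0q at z, giving a w with zR^0w and yR^2w.
First-order correspondent: forall x forall z (x R^3 z -> exists w (x R^2 w & z = w)).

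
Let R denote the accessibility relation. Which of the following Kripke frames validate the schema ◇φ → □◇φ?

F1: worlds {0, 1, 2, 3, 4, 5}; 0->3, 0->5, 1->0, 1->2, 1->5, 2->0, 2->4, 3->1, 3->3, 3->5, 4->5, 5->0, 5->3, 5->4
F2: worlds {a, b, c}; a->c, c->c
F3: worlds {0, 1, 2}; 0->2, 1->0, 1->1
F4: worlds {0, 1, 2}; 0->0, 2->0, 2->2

This is the axiom for the Euclidean property; its first-order frame correspondent is ∀x ∀y ∀z (Rxy ∧ Rxz → Ryz).
F1: fails — R05 and R05 but not R55.
F2: ✓.
F3: fails — R02 and R02 but not R22.
F4: fails — R20 and R22 but not R02.
Valid on: F2.

F2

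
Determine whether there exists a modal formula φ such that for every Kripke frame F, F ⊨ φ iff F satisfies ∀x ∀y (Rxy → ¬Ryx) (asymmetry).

No — not modally definable

If a class were modally definable it would be closed under surjective bounded morphisms (Goldblatt–Thomason).
The 4-cycle (worlds 0,1,2,3 with 0→1→2→3→0) is asymmetric. Mapping every world to a single reflexive point • is a surjective bounded morphism, and the reflexive point is not asymmetric (R•• but asymmetry requires ¬R••).
Hence asymmetry is not modally definable.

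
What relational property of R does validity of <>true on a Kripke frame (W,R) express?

This is a form of the D axiom.
It corresponds to seriality: forall x exists y Rxy.

seriality: forall x exists y Rxy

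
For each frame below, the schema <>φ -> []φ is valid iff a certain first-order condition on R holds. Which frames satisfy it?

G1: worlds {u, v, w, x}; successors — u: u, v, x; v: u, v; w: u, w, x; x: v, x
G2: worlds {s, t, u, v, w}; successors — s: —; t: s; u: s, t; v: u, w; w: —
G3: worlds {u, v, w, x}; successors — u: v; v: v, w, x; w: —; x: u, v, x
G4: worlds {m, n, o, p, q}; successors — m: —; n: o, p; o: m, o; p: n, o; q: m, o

none

Frame correspondent (Sahlqvist): forall x forall y forall z (Rxy & Rxz -> y = z) — i.e. partial functionality.
G1: fails — u sees both u and v.
G2: fails — u sees both s and t.
G3: fails — v sees both v and w.
G4: fails — n sees both o and p.
Valid on no frame.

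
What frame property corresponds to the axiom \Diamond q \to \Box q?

Suppose ◇q→□q is valid. Take Rxy, Rxz and set V(q)={y}. Then ◇q at x, so □q at x, so q at z, i.e. z=y.

partial functionality: \forall x \forall y \forall z (Rxy \wedge Rxz \to y = z)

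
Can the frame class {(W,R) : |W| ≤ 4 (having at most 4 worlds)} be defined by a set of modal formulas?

Any modally definable frame class is closed under disjoint unions.
Any modal formula valid on each of 5 disjoint one-world frames is valid on their disjoint union (validity is preserved under disjoint unions). Each one-world frame has |W|=1≤4, but the union has |W|=5.
Hence having at most 4 worlds is not modally definable.

Not definable by any modal formula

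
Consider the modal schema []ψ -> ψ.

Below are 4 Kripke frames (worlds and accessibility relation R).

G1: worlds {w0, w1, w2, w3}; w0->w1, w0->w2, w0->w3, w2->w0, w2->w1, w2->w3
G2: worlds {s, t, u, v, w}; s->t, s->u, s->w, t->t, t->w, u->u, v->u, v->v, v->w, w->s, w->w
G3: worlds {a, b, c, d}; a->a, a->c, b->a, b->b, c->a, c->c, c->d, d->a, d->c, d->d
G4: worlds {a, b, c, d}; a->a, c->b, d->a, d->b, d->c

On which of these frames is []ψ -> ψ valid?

This is the axiom for reflexivity; its first-order frame correspondent is forall x Rxx.
G1: fails — world w0 does not see itself.
G2: fails — world s does not see itself.
G3: ✓.
G4: fails — world b does not see itself.
Valid on: G3.

G3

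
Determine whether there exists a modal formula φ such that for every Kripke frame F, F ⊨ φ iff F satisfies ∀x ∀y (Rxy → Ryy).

The condition is shift-reflexivity. A defining modal formula is □(□q → q).
Suppose □(□q→q) is valid. Take Rxy and set V(q)={w : Ryw}. Then at y, □q holds; since □(□q→q) at x, □q→q at y, so q at y, i.e. Ryy.

Yes — defined by □(□q → q)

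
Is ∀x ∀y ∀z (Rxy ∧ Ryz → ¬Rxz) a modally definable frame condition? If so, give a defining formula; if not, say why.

No

Modal frame validity is preserved under surjective bounded morphisms.
The 7-cycle (worlds a,b,c,d,e,f,g with a→b→c→d→e→f→g→a) is intransitive. Mapping every world to a single reflexive point • is a surjective bounded morphism; the reflexive point is not intransitive (R••∧R•• but R••).
Hence intransitivity is not modally definable.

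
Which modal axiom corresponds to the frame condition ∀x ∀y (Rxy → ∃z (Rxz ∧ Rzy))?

□□r → □r

The condition is density. The C4 schema □□r → □r defines it.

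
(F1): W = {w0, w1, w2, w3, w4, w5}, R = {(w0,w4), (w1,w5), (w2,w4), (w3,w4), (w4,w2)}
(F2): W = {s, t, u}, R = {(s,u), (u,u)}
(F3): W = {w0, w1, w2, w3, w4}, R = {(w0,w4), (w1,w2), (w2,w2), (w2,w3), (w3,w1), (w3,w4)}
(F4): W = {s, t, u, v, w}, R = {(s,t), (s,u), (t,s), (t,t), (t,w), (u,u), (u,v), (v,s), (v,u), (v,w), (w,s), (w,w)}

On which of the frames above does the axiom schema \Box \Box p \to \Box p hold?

(F2), (F4)

This is the axiom for density; its first-order frame correspondent is \forall x \forall y (Rxy \to \exists z (Rxz \wedge Rzy)).
(F1): fails — Rw1w5 but no z with Rw1z and Rzw5.
(F2): holds.
(F3): fails — Rw0w4 but no z with Rw0z and Rzw4.
(F4): holds.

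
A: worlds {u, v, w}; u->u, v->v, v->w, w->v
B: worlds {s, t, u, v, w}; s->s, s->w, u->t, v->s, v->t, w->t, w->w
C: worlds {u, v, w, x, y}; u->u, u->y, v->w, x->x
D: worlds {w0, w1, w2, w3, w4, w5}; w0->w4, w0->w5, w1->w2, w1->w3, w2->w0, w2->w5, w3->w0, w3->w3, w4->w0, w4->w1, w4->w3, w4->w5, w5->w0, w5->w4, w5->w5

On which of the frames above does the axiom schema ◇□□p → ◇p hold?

Frame correspondent (Sahlqvist): ∀x ∀y (xRy → ∃w (yR²w ∧ xRw)) — i.e. a generalized confluence (Geach) condition.
A: ✓.
B: fails — uRt but no w* with tR²w* and uRw*.
C: fails — uRy but no t with yR²t and uRt.
D: fails — w1Rw2 but no w with w2R²w and w1Rw.
Valid on: A.

A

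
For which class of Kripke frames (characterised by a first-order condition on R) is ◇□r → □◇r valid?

convergence

Suppose ◇□r→□◇r is valid. Take Rxy, Rxz and set V(r)={w : Ryw}. Then □r at y so ◇□r at x, so □◇r at x, so ◇r at z, giving w with Rzw and Ryw.
Conversely, any frame satisfying ∀x ∀y ∀z (Rxy ∧ Rxz → ∃w (Ryw ∧ Rzw)) validates the schema.
So the correspondent is convergence.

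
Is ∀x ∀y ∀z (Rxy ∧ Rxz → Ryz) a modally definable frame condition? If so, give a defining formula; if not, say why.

The condition is the Euclidean property. A defining modal formula is ◇r → □◇r.
Suppose ◇r→□◇r is valid. Take Rxy, Rxz and set V(r)={y}. Then ◇r at x, so □◇r at x, so ◇r at z, so some w with Rzw has r; w=y, i.e. Rzy. By symmetry of the argument, Ryz.

Definable; ◇r → □◇r defines it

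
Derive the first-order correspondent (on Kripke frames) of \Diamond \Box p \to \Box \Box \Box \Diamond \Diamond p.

This is a Sahlqvist (Geach-type) schema ◇^1□^1p → □^3◇^2p.
Minimal-valuation argument: fix x; take any y with xR^1y and any z with xR^3z. Set V(p) to the set of worlds R-reachable from y in exactly 1 step. Then □^1p holds at y, so the antecedent holds at x; validity forces ◇^2p at z, giving a w with zR^2w and yR^1w.
First-order correspondent: \forall x \forall y \forall z ((xRy \wedge x R^3 z) \to \exists w (yRw \wedge z R^2 w)).

\forall x \forall y \forall z ((xRy \wedge x R^3 z) \to \exists w (yRw \wedge z R^2 w))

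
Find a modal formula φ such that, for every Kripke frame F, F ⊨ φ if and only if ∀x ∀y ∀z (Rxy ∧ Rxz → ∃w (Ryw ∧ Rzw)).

◇□r → □◇r

The condition is convergence. The .2 schema ◇□r → □◇r defines it.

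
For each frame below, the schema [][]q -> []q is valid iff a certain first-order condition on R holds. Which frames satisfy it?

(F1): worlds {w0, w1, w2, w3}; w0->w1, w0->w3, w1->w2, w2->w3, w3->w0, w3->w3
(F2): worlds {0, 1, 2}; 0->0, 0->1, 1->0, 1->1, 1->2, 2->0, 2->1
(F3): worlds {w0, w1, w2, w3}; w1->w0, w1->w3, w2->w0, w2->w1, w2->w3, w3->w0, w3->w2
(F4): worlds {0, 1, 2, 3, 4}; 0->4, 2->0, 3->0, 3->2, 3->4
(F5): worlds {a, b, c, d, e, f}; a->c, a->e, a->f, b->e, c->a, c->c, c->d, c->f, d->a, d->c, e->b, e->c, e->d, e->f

This is the axiom for density; its first-order frame correspondent is forall x forall y (Rxy -> exists z (Rxz & Rzy)).
(F1): fails — Rw1w2 but no z with Rw1z and Rzw2.
(F2): holds.
(F3): fails — Rw3w2 but no z with Rw3z and Rzw2.
(F4): fails — R32 but no z with R3z and Rz2.
(F5): fails — Reb but no z with Rez and Rzb.

(F2)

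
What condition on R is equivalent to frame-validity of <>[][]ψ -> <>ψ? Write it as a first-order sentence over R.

This is a Sahlqvist (Geach-type) schema ◇^1□^2ψ → □^0◇^1ψ.
Minimal-valuation argument: fix x; take any y with xR^1y and any z with xR^0z. Set V(ψ) to the set of worlds R-reachable from y in exactly 2 steps. Then □^2ψ holds at y, so the antecedent holds at x; validity forces ◇^1ψ at z, giving a w with zR^1w and yR^2w.
First-order correspondent: forall x forall y (xRy -> exists w (y R^2 w & xRw)).

forall x forall y (xRy -> exists w (y R^2 w & xRw))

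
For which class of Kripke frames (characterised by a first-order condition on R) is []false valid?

This is the Ver axiom.
It corresponds to emptiness of R: forall x forall y ~Rxy.

emptiness of R: forall x forall y ~Rxy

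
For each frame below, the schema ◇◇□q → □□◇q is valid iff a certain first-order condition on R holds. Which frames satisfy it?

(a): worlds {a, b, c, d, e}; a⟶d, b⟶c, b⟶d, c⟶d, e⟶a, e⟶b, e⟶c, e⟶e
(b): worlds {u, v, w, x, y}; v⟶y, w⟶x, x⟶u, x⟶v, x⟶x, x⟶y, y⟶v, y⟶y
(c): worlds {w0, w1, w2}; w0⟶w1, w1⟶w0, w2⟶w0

(c)

The schema corresponds to a generalized confluence (Geach) condition: ∀x ∀y ∀z ((xR²y ∧ xR²z) → ∃w (yRw ∧ zRw)).
(a): fails — bR²d, bR²d but no w with dRw and dRw.
(b): fails — wR²u, wR²u but no t with uRt and uRt.
(c): condition met.
Valid on: (c).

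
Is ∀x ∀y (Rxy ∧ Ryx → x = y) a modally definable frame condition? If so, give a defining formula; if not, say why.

Modal frame validity is preserved under surjective bounded morphisms.
The 6-cycle (worlds w0,w1,w2,w3,w4,w5 with w0→w1→w2→w3→w4→w5→w0) is antisymmetric. Sending even-indexed worlds to • and odd-indexed worlds to ∘ is a surjective bounded morphism onto the two-world frame with •↔∘, which is not antisymmetric.
So no modal formula (or set of formulas) defines exactly the antisymmetric frames.

Not modally definable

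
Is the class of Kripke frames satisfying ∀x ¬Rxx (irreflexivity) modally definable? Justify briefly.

If a class were modally definable it would be closed under surjective bounded morphisms (Goldblatt–Thomason).
The 2-cycle (worlds s,t with s→t→s) is irreflexive, and the map sending every world to a single reflexive point • is a surjective bounded morphism (forth: every edge maps to (•,•); back: every world has a successor). So any modal formula valid on the 2-cycle is also valid on the reflexive point, which is not irreflexive.
Hence irreflexivity is not modally definable.

Not modally definable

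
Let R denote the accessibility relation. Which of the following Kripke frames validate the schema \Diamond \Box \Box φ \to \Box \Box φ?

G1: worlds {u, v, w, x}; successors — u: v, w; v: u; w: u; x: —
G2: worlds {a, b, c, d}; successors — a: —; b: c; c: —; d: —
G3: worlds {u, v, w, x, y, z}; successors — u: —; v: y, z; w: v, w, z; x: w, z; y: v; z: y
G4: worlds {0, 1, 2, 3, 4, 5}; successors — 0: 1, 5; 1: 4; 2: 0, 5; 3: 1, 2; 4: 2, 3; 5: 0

G2

The schema corresponds to a generalized confluence (Geach) condition: \forall x \forall y \forall z ((xRy \wedge x R^2 z) \to \exists w (y R^2 w \wedge z = w)).
G1: fails — uRv, uR²u but no t with vR²t and u=t.
G2: satisfies the condition.
G3: fails — vRy, vR²v but no t with yR²t and v=t.
G4: fails — 0R1, 0R²0 but no w with 1R²w and 0=w.
Valid on: G2.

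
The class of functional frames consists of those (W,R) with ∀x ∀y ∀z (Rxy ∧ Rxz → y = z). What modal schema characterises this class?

This is partial functionality; the standard corresponding axiom is CD: ◇r → □r.
Suppose ◇r→□r is valid. Take Rxy, Rxz and set V(r)={y}. Then ◇r at x, so □r at x, so r at z, i.e. z=y.

◇r → □r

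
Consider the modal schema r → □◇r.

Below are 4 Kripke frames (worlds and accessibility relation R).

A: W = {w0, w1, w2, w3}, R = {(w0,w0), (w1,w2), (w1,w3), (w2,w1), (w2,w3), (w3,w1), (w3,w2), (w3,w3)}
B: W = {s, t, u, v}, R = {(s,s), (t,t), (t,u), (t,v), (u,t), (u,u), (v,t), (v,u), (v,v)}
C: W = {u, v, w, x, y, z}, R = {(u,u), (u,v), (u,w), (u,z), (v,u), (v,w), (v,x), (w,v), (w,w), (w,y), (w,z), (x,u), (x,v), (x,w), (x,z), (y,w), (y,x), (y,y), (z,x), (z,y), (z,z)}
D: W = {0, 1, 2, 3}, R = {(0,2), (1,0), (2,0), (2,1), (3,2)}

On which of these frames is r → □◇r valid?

The schema corresponds to symmetry: ∀x ∀y (Rxy → Ryx).
A: condition met.
B: fails — Rvu but not Ruv.
C: fails — Ryx but not Rxy.
D: fails — R10 but not R01.

A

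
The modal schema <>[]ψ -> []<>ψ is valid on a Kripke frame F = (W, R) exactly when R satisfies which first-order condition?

Suppose ◇□ψ→□◇ψ is valid. Take Rxy, Rxz and set V(ψ)={w : Ryw}. Then □ψ at y so ◇□ψ at x, so □◇ψ at x, so ◇ψ at z, giving w with Rzw and Ryw.
Conversely, any frame satisfying forall x forall y forall z (Rxy & Rxz -> exists w (Ryw & Rzw)) validates the schema.
So the correspondent is convergence.

convergence: forall x forall y forall z (Rxy & Rxz -> exists w (Ryw & Rzw))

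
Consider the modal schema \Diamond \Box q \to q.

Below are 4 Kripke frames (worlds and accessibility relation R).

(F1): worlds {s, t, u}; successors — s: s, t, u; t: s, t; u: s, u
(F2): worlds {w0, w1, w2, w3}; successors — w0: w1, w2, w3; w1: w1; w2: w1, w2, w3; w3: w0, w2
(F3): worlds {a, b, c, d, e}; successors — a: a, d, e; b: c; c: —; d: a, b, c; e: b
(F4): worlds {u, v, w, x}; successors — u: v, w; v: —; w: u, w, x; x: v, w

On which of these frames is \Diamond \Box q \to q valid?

(F1)

This is the axiom for symmetry; its first-order frame correspondent is \forall x \forall y (Rxy \to Ryx).
(F1): condition met.
(F2): fails — Rw0w1 but not Rw1w0.
(F3): fails — Rbc but not Rcb.
(F4): fails — Ruv but not Rvu.
Valid on: (F1).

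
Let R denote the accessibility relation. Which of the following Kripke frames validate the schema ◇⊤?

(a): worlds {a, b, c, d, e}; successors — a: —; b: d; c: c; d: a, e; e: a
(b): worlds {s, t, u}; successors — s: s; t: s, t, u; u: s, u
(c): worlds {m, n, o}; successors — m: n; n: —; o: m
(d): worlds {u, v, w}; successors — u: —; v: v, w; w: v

Frame correspondent (Sahlqvist): ∀x ∃y Rxy — i.e. seriality.
(a): fails — world a has no successor.
(b): ✓.
(c): fails — world n has no successor.
(d): fails — world u has no successor.
Valid on: (b).

(b)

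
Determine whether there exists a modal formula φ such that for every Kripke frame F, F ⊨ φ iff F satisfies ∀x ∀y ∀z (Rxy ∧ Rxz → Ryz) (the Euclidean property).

Definable; ◇r → □◇r defines it

Yes: it is the Euclidean property, defined by the 5 schema ◇r → □◇r.
Suppose ◇r→□◇r is valid. Take Rxy, Rxz and set V(r)={y}. Then ◇r at x, so □◇r at x, so ◇r at z, so some w with Rzw has r; w=y, i.e. Rzy. By symmetry of the argument, Ryz.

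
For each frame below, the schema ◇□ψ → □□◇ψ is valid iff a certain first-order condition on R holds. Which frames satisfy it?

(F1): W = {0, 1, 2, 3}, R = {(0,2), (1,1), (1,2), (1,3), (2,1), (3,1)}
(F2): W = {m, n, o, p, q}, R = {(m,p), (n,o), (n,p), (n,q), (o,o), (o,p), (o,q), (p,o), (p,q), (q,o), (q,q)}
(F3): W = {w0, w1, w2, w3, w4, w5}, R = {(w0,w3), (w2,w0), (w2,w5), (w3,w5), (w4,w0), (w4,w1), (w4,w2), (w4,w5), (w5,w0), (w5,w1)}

(F1), (F2)

The schema corresponds to a generalized confluence (Geach) condition: ∀x ∀y ∀z ((xRy ∧ xR²z) → ∃w (yRw ∧ zRw)).
(F1): holds.
(F2): holds.
(F3): fails — w0Rw3, w0R²w5 but no w with w3Rw and w5Rw.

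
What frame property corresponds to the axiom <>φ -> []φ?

partial functionality

Suppose ◇φ→□φ is valid. Take Rxy, Rxz and set V(φ)={y}. Then ◇φ at x, so □φ at x, so φ at z, i.e. z=y.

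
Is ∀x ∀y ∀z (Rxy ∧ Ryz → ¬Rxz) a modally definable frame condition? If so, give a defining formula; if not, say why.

No — not modally definable

Modal frame validity is preserved under surjective bounded morphisms.
The 3-cycle (worlds s,t,u with s→t→u→s) is intransitive. Mapping every world to a single reflexive point • is a surjective bounded morphism; the reflexive point is not intransitive (R••∧R•• but R••).
So no modal formula (or set of formulas) defines exactly the intransitive frames.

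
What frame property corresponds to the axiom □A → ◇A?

Seriality

Suppose □A→◇A is valid. At any x set V(A)=W. Then □A at x, so ◇A at x, so x has a successor.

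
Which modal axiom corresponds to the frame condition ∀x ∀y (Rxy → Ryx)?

A defining formula is p → □◇p (the B axiom).

p → □◇p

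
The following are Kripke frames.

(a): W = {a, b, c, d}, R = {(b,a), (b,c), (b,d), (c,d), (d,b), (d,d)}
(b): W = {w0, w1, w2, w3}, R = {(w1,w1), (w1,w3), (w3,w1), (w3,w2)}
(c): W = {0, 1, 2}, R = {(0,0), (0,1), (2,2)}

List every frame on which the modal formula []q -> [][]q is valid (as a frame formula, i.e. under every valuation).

(c)

This is the axiom for transitivity; its first-order frame correspondent is forall x forall y forall z (Rxy & Ryz -> Rxz).
(a): fails — Rcd and Rdb but not Rcb.
(b): fails — Rw3w1 and Rw1w3 but not Rw3w3.
(c): holds.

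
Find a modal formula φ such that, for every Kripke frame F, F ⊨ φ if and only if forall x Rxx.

□ψ → ψ

The condition is reflexivity. The T schema □ψ → ψ defines it.
Suppose □ψ→ψ is valid. At any x set V(ψ)={w : Rxw}. Then □ψ holds at x, so ψ holds at x, i.e. Rxx.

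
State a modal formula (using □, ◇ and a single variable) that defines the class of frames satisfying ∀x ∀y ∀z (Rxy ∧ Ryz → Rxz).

This is transitivity; the standard corresponding axiom is 4: □r → □□r.

□r → □□r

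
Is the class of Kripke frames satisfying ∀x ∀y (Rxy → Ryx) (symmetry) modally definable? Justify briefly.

This is a Sahlqvist condition; the B axiom q → □◇q defines it.
Suppose q→□◇q is valid. Take Rxy and set V(q)={x}. Then q at x, so □◇q at x, so ◇q at y, so some z with Ryz has q; z=x, i.e. Ryx.

Yes, by q → □◇q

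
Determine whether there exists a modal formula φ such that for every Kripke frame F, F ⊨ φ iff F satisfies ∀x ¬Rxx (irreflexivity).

If a class were modally definable it would be closed under surjective bounded morphisms (Goldblatt–Thomason).
The 3-cycle (worlds 0,1,2 with 0→1→2→0) is irreflexive, and the map sending every world to a single reflexive point • is a surjective bounded morphism (forth: every edge maps to (•,•); back: every world has a successor). So any modal formula valid on the 3-cycle is also valid on the reflexive point, which is not irreflexive.
So the class is not modally definable.

No — not modally definable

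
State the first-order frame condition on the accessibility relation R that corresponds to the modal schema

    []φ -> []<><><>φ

forall x forall z (xRz -> exists w (xRw & z R^3 w))

This is a Sahlqvist (Geach-type) schema ◇^0□^1φ → □^1◇^3φ.
Minimal-valuation argument: fix x; take any y with xR^0y and any z with xR^1z. Set V(φ) to the set of worlds R-reachable from y in exactly 1 step. Then □^1φ holds at y, so the antecedent holds at x; validity forces ◇^3φ at z, giving a w with zR^3w and yR^1w.
First-order correspondent: forall x forall z (xRz -> exists w (xRw & z R^3 w)).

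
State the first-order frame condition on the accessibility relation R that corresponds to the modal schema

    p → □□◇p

∀x ∀z (xR²z → ∃w (x = w ∧ zRw))

This is a Sahlqvist (Geach-type) schema ◇^0□^0p → □^2◇^1p.
First-order correspondent: ∀x ∀z (xR²z → ∃w (x = w ∧ zRw)).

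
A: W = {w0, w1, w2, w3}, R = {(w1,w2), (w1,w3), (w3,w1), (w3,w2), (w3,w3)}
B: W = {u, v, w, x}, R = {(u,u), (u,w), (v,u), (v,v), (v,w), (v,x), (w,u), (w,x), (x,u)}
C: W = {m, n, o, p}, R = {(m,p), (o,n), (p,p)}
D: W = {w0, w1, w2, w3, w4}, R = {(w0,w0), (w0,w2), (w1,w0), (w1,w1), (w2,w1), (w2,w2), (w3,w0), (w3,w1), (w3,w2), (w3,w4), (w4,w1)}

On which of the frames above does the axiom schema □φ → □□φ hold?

This is the axiom for transitivity; its first-order frame correspondent is ∀x ∀y ∀z (Rxy ∧ Ryz → Rxz).
A: fails — Rw1w3 and Rw3w1 but not Rw1w1.
B: fails — Ruw and Rwx but not Rux.
C: holds.
D: fails — Rw1w0 and Rw0w2 but not Rw1w2.
Valid on: C.

C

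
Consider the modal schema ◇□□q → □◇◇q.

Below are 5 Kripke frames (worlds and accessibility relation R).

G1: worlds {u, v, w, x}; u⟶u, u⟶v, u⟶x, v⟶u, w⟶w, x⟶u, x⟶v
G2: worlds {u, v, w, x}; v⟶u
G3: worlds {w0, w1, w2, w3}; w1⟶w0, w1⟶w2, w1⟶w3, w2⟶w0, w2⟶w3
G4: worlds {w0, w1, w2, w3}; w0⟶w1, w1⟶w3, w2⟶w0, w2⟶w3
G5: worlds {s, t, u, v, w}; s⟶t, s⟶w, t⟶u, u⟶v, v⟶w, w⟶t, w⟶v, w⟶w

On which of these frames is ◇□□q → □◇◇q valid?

The schema corresponds to a generalized confluence (Geach) condition: ∀x ∀y ∀z ((xRy ∧ xRz) → ∃w (yR²w ∧ zR²w)).
G1: satisfies the condition.
G2: fails — vRu, vRu but no t with uR²t and uR²t.
G3: fails — w1Rw0, w1Rw0 but no w with w0R²w and w0R²w.
G4: fails — w0Rw1, w0Rw1 but no w with w1R²w and w1R²w.
G5: satisfies the condition.
Valid on: G1, G5.

G1, G5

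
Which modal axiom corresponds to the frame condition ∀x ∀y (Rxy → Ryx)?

q → □◇q

The condition is symmetry. The B schema q → □◇q defines it.
Suppose q→□◇q is valid. Take Rxy and set V(q)={x}. Then q at x, so □◇q at x, so ◇q at y, so some z with Ryz has q; z=x, i.e. Ryx.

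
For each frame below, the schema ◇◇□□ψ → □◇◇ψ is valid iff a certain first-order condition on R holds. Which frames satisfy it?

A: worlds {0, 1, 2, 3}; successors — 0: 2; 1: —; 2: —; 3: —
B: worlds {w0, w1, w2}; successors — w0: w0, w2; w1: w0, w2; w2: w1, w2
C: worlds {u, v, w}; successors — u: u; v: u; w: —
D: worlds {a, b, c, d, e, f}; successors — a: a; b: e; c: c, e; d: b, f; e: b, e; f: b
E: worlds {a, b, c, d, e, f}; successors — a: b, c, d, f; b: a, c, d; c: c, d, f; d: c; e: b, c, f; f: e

A, B, C, D, E

The schema corresponds to a generalized confluence (Geach) condition: ∀x ∀y ∀z ((xR²y ∧ xRz) → ∃w (yR²w ∧ zR²w)).
A: condition met.
B: condition met.
C: condition met.
D: condition met.
E: condition met.
Valid on: A, B, C, D, E.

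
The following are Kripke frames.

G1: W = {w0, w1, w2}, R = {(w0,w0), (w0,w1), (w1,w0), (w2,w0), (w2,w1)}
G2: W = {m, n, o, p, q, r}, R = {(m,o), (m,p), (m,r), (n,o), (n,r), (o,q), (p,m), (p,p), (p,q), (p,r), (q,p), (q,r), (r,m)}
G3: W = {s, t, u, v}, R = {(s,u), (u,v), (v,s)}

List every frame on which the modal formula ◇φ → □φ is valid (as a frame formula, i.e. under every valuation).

G3

Frame correspondent (Sahlqvist): ∀x ∀y ∀z (Rxy ∧ Rxz → y = z) — i.e. partial functionality.
G1: fails — w0 sees both w0 and w1.
G2: fails — m sees both o and p.
G3: holds.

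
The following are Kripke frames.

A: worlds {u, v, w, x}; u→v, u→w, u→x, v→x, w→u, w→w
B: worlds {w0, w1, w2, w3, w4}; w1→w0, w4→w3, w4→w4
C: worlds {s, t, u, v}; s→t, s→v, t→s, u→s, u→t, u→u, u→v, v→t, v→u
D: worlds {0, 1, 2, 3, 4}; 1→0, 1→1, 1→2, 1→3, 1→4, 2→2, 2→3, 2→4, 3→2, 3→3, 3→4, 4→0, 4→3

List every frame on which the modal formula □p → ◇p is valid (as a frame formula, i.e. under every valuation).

C

Frame correspondent (Sahlqvist): ∀x ∃y Rxy — i.e. seriality.
A: fails — world x has no successor.
B: fails — world w0 has no successor.
C: holds.
D: fails — world 0 has no successor.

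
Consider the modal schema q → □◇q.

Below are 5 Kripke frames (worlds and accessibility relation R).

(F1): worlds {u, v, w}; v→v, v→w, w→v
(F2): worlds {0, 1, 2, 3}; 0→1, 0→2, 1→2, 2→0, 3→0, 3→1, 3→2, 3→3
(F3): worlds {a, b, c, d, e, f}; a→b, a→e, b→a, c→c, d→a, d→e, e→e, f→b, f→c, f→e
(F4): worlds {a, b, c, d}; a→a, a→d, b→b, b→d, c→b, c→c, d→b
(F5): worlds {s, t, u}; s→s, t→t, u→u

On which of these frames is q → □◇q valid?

The schema corresponds to symmetry: ∀x ∀y (Rxy → Ryx).
(F1): condition met.
(F2): fails — R32 but not R23.
(F3): fails — Rfc but not Rcf.
(F4): fails — Rcb but not Rbc.
(F5): condition met.
Valid on: (F1), (F5).

(F1), (F5)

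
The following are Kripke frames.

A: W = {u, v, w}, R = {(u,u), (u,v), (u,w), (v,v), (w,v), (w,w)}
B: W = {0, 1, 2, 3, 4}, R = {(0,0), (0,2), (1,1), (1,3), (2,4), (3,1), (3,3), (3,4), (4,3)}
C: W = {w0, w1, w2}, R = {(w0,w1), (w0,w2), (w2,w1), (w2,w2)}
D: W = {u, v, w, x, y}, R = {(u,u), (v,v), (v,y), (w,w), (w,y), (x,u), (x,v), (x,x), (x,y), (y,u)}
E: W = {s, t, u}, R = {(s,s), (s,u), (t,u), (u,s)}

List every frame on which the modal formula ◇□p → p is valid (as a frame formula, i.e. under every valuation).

The schema corresponds to a generalized confluence (Geach) condition: ∀x ∀y (xRy → ∃w (yRw ∧ x = w)).
A: fails — uRv but no t with vRt and u=t.
B: fails — 0R2 but no w with 2Rw and 0=w.
C: fails — w0Rw1 but no w with w1Rw and w0=w.
D: fails — vRy but no t with yRt and v=t.
E: fails — tRu but no w with uRw and t=w.
Valid on no frame.

none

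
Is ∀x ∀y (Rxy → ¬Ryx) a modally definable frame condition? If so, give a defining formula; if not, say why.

Any modally definable frame class is closed under surjective bounded morphisms.
The 3-cycle (worlds w0,w1,w2 with w0→w1→w2→w0) is asymmetric. Mapping every world to a single reflexive point • is a surjective bounded morphism, and the reflexive point is not asymmetric (R•• but asymmetry requires ¬R••).
Hence asymmetry is not modally definable.

No — not modally definable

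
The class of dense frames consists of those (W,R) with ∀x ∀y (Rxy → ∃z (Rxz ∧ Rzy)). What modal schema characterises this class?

□□r → □r

This is density; the standard corresponding axiom is C4: □□r → □r.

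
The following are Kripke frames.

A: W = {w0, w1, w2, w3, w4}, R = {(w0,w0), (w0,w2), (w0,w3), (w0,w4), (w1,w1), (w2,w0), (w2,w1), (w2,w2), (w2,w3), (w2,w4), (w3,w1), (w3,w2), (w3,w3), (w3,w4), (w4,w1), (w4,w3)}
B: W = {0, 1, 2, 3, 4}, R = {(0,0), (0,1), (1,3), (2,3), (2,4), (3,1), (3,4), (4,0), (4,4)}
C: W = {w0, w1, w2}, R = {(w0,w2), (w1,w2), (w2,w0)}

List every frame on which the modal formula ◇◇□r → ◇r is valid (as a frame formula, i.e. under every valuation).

This is the axiom for a generalized confluence (Geach) condition; its first-order frame correspondent is ∀x ∀y (xR²y → ∃w (yRw ∧ xRw)).
A: fails — w0R²w1 but no w with w1Rw and w0Rw.
B: fails — 0R²1 but no w with 1Rw and 0Rw.
C: condition met.
Valid on: C.

C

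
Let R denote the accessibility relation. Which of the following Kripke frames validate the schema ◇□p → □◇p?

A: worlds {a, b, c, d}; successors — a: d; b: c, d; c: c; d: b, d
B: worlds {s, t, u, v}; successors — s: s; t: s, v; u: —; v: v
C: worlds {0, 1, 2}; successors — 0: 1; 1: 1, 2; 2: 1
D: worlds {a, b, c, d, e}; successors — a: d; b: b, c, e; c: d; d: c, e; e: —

This is the axiom for convergence; its first-order frame correspondent is ∀x ∀y ∀z (Rxy ∧ Rxz → ∃w (Ryw ∧ Rzw)).
A: fails — Rbc and Rbd but c and d have no common successor.
B: fails — Rts and Rtv but s and v have no common successor.
C: holds.
D: fails — Rbc and Rbb but c and b have no common successor.
Valid on: C.

C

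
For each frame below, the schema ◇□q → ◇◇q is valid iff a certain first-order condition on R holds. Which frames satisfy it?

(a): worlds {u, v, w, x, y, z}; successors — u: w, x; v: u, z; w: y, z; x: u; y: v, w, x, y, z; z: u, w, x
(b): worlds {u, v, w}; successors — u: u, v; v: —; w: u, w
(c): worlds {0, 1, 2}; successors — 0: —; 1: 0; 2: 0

This is the axiom for a generalized confluence (Geach) condition; its first-order frame correspondent is ∀x ∀y (xRy → ∃w (yRw ∧ xR²w)).
(a): satisfies the condition.
(b): fails — uRv but no t with vRt and uR²t.
(c): fails — 1R0 but no w with 0Rw and 1R²w.
Valid on: (a).

(a)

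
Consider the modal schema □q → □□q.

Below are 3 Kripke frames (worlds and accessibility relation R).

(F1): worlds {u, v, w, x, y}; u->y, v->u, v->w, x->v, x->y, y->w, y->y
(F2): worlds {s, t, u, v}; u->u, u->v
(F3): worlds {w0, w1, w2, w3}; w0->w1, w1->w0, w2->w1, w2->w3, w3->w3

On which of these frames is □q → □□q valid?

Frame correspondent (Sahlqvist): ∀x ∀y ∀z (Rxy ∧ Ryz → Rxz) — i.e. transitivity.
(F1): fails — Rvu and Ruy but not Rvy.
(F2): holds.
(F3): fails — Rw1w0 and Rw0w1 but not Rw1w1.
Valid on: (F2).

(F2)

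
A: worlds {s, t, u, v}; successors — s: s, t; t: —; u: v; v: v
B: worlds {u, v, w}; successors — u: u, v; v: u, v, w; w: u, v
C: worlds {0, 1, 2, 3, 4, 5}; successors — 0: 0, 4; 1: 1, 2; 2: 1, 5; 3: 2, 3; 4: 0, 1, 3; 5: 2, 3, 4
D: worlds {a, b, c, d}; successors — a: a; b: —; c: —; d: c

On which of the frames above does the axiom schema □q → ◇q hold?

This is the axiom for seriality; its first-order frame correspondent is ∀x ∃y Rxy.
A: fails — world t has no successor.
B: holds.
C: holds.
D: fails — world b has no successor.

B, C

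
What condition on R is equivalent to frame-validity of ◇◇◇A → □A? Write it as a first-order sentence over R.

∀x ∀y ∀z ((xR³y ∧ xRz) → ∃w (y = w ∧ z = w))

This is a Sahlqvist (Geach-type) schema ◇^3□^0A → □^1◇^0A.
Minimal-valuation argument: fix x; take any y with xR^3y and any z with xR^1z. Set V(A) to the set of worlds R-reachable from y in exactly 0 steps. Then □^0A holds at y, so the antecedent holds at x; validity forces ◇^0A at z, giving a w with zR^0w and yR^0w.
First-order correspondent: ∀x ∀y ∀z ((xR³y ∧ xRz) → ∃w (y = w ∧ z = w)).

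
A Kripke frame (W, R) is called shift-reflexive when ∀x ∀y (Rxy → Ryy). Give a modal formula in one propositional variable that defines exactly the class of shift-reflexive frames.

□(□q → q)

A defining formula is □(□q → q) (the T□ axiom).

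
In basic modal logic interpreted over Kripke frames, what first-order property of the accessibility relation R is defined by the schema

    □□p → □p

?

density

Suppose □□p→□p is valid. Take Rxy and set V(p)={w : xR²w}. Then □□p at x, so □p at x, so p at y, i.e. ∃z(Rxz∧Rzy).
Conversely, on a frame with density the schema holds at every world under every valuation.
So the correspondent is density.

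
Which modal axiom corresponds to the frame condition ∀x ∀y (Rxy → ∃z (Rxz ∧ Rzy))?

□□s → □s

The condition is density. The C4 schema □□s → □s defines it.
Suppose □□s→□s is valid. Take Rxy and set V(s)={w : xR²w}. Then □□s at x, so □s at x, so s at y, i.e. ∃z(Rxz∧Rzy).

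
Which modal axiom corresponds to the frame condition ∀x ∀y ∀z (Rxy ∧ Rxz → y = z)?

This is partial functionality; the standard corresponding axiom is CD: ◇s → □s.
Suppose ◇s→□s is valid. Take Rxy, Rxz and set V(s)={y}. Then ◇s at x, so □s at x, so s at z, i.e. z=y.

◇s → □s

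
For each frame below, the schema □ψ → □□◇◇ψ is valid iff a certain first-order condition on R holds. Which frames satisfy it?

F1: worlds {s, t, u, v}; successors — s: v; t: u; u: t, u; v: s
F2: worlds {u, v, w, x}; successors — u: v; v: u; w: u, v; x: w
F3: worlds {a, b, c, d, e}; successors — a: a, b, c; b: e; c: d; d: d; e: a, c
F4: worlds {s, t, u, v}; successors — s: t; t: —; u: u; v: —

F4

Frame correspondent (Sahlqvist): ∀x ∀z (xR²z → ∃w (xRw ∧ zR²w)) — i.e. a generalized confluence (Geach) condition.
F1: fails — sR²s but no w with sRw and sR²w.
F2: fails — uR²u but no t with uRt and uR²t.
F3: fails — aR²c but no w with aRw and cR²w.
F4: holds.
Valid on: F4.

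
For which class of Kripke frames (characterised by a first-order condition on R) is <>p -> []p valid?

This is the CD axiom.
Its frame correspondent is partial functionality — forall x forall y forall z (Rxy & Rxz -> y = z).

partial functionality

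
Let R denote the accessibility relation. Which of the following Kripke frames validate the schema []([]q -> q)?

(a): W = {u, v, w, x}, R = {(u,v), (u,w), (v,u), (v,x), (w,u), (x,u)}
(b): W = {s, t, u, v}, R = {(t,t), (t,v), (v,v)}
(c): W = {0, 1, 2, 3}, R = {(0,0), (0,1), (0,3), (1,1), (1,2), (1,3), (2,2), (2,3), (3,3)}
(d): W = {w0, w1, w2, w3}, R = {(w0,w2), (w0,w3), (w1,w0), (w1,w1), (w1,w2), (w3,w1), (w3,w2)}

This is the axiom for shift-reflexivity; its first-order frame correspondent is forall x forall y (Rxy -> Ryy).
(a): fails — Ruv but not Rvv.
(b): satisfies the condition.
(c): satisfies the condition.
(d): fails — Rw1w2 but not Rw2w2.
Valid on: (b), (c).

(b), (c)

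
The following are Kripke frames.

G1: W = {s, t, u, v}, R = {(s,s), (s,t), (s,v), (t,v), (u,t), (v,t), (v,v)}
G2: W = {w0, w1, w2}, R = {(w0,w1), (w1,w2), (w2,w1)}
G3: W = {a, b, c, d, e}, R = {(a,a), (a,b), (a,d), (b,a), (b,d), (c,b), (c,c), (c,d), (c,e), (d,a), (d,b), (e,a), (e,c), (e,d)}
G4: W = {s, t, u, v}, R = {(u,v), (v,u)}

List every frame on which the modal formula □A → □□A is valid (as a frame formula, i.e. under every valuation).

none

Frame correspondent (Sahlqvist): ∀x ∀y ∀z (Rxy ∧ Ryz → Rxz) — i.e. transitivity.
G1: fails — Rtv and Rvt but not Rtt.
G2: fails — Rw1w2 and Rw2w1 but not Rw1w1.
G3: fails — Rcd and Rda but not Rca.
G4: fails — Ruv and Rvu but not Ruu.
Valid on no frame.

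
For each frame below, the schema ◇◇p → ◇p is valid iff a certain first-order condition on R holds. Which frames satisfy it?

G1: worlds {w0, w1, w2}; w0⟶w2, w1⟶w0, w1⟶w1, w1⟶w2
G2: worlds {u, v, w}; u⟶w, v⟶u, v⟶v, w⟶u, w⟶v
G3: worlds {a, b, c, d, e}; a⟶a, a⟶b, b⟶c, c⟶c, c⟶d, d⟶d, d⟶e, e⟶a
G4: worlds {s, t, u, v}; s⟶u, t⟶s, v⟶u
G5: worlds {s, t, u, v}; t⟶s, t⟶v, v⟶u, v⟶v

The schema corresponds to a generalized confluence (Geach) condition: ∀x ∀y (xR²y → ∃w (y = w ∧ xRw)).
G1: ✓.
G2: fails — uR²u but no t with u=t and uRt.
G3: fails — aR²c but no w with c=w and aRw.
G4: fails — tR²u but no w with u=w and tRw.
G5: fails — tR²u but no w with u=w and tRw.

G1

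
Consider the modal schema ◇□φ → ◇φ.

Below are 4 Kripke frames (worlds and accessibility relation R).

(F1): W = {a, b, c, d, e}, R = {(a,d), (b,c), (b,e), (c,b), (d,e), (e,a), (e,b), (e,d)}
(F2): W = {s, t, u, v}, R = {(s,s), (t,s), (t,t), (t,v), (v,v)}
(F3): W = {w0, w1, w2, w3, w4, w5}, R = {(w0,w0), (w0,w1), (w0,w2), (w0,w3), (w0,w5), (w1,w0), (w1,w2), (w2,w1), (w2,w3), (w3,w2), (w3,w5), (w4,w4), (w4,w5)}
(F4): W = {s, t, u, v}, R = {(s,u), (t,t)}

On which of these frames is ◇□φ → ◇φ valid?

The schema corresponds to a generalized confluence (Geach) condition: ∀x ∀y (xRy → ∃w (yRw ∧ xRw)).
(F1): fails — aRd but no w with dRw and aRw.
(F2): holds.
(F3): fails — w0Rw5 but no w with w5Rw and w0Rw.
(F4): fails — sRu but no w with uRw and sRw.
Valid on: (F2).

(F2)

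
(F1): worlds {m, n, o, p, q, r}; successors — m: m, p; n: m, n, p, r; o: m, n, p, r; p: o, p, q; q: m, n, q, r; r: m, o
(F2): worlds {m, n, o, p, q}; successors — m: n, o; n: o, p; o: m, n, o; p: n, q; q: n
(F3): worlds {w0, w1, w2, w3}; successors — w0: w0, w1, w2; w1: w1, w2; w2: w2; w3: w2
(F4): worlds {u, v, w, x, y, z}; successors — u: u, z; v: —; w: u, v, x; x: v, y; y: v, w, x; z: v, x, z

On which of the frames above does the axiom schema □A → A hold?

none

This is the axiom for reflexivity; its first-order frame correspondent is ∀x Rxx.
(F1): fails — world o does not see itself.
(F2): fails — world m does not see itself.
(F3): fails — world w3 does not see itself.
(F4): fails — world v does not see itself.
Valid on no frame.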